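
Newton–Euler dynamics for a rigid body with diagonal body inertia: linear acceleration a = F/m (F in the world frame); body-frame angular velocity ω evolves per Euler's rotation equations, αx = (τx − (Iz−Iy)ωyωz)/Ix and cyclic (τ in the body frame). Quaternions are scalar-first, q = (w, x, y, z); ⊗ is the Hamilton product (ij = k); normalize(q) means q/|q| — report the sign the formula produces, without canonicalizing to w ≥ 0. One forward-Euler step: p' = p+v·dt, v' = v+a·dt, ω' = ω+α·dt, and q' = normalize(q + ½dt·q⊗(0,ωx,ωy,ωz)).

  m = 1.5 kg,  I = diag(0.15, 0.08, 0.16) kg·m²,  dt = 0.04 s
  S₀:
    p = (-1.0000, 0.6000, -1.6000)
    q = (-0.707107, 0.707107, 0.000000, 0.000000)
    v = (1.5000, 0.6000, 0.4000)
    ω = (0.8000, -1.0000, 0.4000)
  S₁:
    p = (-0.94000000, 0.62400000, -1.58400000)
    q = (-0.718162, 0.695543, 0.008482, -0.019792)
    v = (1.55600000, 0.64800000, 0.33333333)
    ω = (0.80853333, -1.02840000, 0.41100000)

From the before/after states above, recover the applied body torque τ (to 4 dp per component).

Δω = ω₁−ω₀ = (0.00853333, -0.02840000, 0.01100000)
gyro term ω₀×Iω₀ = (-0.0320, -0.0032, 0.0560)
τ = I·(Δω/dt) + ω₀×(Iω₀) = (0.0000, -0.0600, 0.1000)

τ = (0.0000, -0.0600, 0.1000)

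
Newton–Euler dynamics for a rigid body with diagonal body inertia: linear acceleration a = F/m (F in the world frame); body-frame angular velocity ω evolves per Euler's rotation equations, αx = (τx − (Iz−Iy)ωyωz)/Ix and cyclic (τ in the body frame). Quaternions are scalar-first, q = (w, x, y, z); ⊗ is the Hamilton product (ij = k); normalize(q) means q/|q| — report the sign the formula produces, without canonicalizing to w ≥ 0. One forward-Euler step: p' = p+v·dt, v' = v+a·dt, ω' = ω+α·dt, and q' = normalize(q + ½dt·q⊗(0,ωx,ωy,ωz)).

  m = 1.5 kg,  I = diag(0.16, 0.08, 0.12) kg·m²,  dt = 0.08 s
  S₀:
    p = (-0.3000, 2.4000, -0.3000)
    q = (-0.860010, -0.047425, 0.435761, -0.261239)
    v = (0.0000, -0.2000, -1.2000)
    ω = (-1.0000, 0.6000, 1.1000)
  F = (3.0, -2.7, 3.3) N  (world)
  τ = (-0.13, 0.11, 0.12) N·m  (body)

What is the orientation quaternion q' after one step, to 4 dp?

q' = (-0.8591, 0.0124, 0.4268, -0.2822)

2q̇ = q⊗(0,ω) = (-0.0215187, 1.4960905, -0.2025995, -0.5387050)
q' = normalize(q + ½dt·q⊗(0,ω)) = (-0.8591, 0.0124, 0.4268, -0.2822)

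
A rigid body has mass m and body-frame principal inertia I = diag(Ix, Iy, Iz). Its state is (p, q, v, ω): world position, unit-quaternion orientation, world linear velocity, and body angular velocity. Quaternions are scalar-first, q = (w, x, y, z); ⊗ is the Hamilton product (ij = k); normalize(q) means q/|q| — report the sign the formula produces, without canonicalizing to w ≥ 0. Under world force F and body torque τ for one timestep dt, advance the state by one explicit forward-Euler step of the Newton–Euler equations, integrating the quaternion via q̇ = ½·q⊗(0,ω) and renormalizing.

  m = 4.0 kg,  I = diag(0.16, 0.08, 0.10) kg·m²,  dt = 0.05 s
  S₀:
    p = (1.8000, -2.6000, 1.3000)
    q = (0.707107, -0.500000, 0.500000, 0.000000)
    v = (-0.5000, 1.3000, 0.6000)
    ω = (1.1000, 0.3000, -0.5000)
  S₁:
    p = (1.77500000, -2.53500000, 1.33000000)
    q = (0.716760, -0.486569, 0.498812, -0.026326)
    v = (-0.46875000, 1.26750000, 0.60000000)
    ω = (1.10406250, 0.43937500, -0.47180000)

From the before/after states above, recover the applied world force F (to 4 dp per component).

F = (2.5000, -2.6000, 0.0000)

v₁ − v₀ = (0.03125000, -0.03250000, 0.00000000)
applied force F = (2.5000, -2.6000, 0.0000)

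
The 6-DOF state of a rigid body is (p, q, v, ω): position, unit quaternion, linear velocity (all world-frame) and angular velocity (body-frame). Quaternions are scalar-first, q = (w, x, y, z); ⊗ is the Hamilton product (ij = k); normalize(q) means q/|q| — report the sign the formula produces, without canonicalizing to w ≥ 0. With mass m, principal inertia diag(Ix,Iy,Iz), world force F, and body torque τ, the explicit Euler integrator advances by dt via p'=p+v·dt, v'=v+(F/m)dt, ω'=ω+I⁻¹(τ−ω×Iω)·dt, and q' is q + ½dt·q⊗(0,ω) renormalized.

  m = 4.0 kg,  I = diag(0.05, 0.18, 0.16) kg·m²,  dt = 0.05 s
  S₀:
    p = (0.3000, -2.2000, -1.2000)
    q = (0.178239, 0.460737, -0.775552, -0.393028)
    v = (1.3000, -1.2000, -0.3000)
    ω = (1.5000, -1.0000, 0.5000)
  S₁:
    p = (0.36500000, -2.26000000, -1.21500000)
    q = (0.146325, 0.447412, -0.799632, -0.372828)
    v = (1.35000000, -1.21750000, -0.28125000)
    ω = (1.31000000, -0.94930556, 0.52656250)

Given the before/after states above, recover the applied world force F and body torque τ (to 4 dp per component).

ω₁ − ω₀ = (-0.19000000, 0.05069444, 0.02656250)
τ = I·(Δω/dt) + ω₀×(Iω₀) = (-0.1800, 0.1000, -0.1100)
v₁ − v₀ = (0.05000000, -0.01750000, 0.01875000)
m·(v₁−v₀)/dt = (4.0000, -1.4000, 1.5000)

F = (4.0000, -1.4000, 1.5000)
τ = (-0.1800, 0.1000, -0.1100)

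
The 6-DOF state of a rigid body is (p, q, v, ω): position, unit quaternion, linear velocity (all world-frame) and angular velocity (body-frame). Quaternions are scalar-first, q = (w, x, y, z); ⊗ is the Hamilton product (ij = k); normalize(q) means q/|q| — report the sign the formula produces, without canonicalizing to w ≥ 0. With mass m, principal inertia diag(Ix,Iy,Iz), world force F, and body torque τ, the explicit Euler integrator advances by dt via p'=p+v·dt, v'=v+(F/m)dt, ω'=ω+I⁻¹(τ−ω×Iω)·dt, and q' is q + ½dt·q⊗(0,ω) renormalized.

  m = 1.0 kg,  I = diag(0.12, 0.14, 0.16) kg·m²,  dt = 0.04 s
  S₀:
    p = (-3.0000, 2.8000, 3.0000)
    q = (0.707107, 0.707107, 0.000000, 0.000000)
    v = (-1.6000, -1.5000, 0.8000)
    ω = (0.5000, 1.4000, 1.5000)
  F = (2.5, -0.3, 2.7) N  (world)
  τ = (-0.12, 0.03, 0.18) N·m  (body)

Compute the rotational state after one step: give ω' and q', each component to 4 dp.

ω' = (0.4460, 1.4171, 1.5415)
q' = (0.6994, 0.7135, -0.0014, 0.0410)

(τ − ω×Iω)/I = (-1.3500, 0.4286, 1.0375)
new body rate ω' = (0.4460, 1.4171, 1.5415)
2q̇ = q⊗(0,ω) = (-0.3535535, 0.3535535, -0.0707107, 2.0506103)
q' = normalize(q + ½dt·q⊗(0,ω)) = (0.6994, 0.7135, -0.0014, 0.0410)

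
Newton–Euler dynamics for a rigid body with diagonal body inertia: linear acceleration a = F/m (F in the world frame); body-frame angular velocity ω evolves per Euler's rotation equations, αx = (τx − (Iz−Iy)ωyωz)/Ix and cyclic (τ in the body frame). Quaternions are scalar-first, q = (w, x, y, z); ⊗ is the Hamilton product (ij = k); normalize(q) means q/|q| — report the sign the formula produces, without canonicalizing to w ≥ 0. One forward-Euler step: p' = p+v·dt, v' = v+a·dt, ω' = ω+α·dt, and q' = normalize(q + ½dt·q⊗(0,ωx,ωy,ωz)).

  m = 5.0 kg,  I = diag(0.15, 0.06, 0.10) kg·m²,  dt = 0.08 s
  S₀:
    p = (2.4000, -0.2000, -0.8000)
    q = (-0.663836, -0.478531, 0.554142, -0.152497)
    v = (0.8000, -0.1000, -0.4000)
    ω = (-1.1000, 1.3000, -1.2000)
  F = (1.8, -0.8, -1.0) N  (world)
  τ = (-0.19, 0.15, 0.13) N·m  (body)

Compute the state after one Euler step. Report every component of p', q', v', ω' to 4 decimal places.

p' = (2.4640, -0.2080, -0.8320)
q' = (-0.7185, -0.4664, 0.5016, -0.1207)
v' = (0.8288, -0.1128, -0.4160)
ω' = (-1.1681, 1.4120, -1.1990)

gyro term ω×Iω = (-0.0624, 0.0660, 0.1287)
angular accel α = (-0.8507, 1.4000, 0.0130)
new body rate ω' = (-1.1681, 1.4120, -1.1990)
2q̇ = q⊗(0,ω) = (-1.4297651, 0.2634953, -1.2694773, 0.7840691)
updated quaternion q' = (-0.7185, -0.4664, 0.5016, -0.1207)
a = (0.3600, -0.1600, -0.2000)
p + v·dt = (2.4640, -0.2080, -0.8320)
new velocity v' = (0.8288, -0.1128, -0.4160)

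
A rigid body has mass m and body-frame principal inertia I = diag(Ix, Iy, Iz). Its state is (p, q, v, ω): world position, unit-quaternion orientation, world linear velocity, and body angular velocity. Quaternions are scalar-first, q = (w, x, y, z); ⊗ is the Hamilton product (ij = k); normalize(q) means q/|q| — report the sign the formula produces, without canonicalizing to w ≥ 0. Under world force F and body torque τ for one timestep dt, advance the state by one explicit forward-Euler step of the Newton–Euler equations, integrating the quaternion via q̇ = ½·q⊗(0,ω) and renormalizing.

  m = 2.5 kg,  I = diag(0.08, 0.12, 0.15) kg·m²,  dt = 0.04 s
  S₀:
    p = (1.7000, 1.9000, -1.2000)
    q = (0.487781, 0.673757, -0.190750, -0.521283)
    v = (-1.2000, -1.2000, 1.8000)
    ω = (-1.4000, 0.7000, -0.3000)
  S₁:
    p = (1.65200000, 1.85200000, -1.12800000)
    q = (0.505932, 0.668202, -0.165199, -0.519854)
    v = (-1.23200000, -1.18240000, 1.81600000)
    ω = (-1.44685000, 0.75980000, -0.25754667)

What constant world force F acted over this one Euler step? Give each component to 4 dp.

v₁ − v₀ = (-0.03200000, 0.01760000, 0.01600000)
F = m·Δv/dt = (-2.0000, 1.1000, 1.0000)

F = (-2.0000, 1.1000, 1.0000)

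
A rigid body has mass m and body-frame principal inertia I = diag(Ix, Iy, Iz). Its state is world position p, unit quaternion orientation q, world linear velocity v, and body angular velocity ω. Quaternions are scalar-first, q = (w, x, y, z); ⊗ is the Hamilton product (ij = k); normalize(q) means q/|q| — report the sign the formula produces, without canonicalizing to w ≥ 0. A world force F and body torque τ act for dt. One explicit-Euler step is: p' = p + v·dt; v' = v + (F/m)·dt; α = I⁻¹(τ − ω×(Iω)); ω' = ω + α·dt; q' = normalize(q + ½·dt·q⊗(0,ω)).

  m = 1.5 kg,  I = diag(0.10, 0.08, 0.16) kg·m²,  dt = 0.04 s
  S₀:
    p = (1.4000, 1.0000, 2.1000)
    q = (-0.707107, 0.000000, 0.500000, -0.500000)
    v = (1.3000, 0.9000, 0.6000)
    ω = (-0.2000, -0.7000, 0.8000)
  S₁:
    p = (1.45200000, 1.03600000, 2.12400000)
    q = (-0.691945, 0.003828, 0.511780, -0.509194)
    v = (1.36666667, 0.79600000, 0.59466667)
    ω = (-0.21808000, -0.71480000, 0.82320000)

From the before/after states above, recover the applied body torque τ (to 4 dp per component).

τ = (-0.0900, -0.0200, 0.0900)

ω₁ − ω₀ = (-0.01808000, -0.01480000, 0.02320000)
I·α + gyro = (-0.0900, -0.0200, 0.0900)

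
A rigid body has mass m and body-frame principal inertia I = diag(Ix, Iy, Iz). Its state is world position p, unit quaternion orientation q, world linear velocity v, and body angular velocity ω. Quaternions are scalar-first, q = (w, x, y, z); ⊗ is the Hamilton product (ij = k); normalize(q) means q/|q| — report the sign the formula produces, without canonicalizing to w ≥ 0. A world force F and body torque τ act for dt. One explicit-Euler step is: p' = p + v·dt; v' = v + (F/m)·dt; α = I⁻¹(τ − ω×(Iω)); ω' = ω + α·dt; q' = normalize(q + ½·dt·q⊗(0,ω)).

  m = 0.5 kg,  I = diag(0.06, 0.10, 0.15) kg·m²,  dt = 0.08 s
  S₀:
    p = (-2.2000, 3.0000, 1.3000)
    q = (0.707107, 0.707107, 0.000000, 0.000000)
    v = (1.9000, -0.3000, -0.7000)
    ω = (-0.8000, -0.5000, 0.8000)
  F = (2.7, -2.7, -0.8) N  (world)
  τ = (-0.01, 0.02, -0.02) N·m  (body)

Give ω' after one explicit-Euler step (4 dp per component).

ω' = (-0.7867, -0.5301, 0.7808)

(τ − ω×Iω)/I = (0.1667, -0.3760, -0.2400)
new body rate ω' = (-0.7867, -0.5301, 0.7808)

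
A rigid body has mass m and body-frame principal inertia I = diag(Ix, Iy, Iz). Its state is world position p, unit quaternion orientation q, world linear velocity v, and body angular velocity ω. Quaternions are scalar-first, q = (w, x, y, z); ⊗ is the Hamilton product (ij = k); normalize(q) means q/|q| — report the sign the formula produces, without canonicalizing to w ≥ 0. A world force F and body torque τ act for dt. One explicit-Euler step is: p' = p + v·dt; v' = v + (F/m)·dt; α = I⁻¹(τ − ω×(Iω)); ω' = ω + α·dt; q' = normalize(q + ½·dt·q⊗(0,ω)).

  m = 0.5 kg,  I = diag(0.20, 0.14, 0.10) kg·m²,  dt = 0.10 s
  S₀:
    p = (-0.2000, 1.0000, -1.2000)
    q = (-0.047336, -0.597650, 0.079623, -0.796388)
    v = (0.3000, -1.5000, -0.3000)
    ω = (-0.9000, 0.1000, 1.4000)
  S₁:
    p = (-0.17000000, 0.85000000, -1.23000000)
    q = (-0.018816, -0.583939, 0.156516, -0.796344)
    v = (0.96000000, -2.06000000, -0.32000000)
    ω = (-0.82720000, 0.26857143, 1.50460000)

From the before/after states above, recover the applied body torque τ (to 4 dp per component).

τ = (0.1400, 0.1100, 0.1100)

ω₁ − ω₀ = (0.07280000, 0.16857143, 0.10460000)
precession coupling = (-0.0056, -0.1260, 0.0054)
applied torque τ = (0.1400, 0.1100, 0.1100)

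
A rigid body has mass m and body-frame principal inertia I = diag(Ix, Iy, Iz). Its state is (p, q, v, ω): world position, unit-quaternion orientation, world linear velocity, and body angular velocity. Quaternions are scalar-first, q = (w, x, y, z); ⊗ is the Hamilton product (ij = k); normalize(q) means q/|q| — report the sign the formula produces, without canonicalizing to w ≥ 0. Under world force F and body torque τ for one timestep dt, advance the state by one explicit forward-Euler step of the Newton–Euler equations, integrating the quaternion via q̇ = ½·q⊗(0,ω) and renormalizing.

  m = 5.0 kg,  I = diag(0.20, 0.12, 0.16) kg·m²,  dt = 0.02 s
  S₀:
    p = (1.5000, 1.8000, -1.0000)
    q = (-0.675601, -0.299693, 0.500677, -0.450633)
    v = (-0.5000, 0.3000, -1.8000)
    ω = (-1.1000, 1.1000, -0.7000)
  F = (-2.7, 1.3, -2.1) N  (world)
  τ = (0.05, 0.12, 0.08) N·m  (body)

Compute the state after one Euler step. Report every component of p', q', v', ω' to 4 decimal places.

p' = (1.4900, 1.8060, -1.0360)
q' = (-0.6875, -0.2908, 0.4960, -0.4436)
v' = (-0.5108, 0.3052, -1.8084)
ω' = (-1.0919, 1.1149, -0.7021)

p + v·dt = (1.4900, 1.8060, -1.0360)
v + (F/m)dt = (-0.5108, 0.3052, -1.8084)
precession coupling ω×(Iω) = (-0.0308, 0.0308, 0.0968)
angular accel α = (0.4040, 0.7433, -0.1050)
ω' = ω + α·dt = (-1.0919, 1.1149, -0.7021)
2q̇ = q⊗(0,ω) = (-1.1958501, 0.8883835, -0.4572499, 0.6940031)
q' = normalize(q + ½dt·q⊗(0,ω)) = (-0.6875, -0.2908, 0.4960, -0.4436)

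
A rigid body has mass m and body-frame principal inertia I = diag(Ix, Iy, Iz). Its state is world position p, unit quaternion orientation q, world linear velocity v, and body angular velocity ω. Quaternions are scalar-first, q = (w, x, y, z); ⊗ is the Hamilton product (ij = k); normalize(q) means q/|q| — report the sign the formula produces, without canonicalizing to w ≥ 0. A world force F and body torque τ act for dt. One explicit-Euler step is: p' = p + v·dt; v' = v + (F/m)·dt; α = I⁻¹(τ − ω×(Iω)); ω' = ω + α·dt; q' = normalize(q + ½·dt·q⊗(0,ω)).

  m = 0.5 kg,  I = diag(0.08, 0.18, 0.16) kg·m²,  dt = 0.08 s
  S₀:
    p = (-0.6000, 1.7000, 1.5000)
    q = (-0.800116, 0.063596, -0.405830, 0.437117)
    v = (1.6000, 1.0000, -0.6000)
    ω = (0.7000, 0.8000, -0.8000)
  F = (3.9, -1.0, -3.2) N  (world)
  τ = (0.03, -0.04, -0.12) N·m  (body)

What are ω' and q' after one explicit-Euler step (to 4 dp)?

ω' = (0.7172, 0.7623, -0.8880)
q' = (-0.7738, 0.0401, -0.4166, 0.4754)

angular accel α = (0.2150, -0.4711, -1.1000)
ω' = ω + α·dt = (0.7172, 0.7623, -0.8880)
Hamilton product q⊗(0,ω) = (0.6298404, -0.5851108, -0.2832341, 0.9750506)
updated quaternion q' = (-0.7738, 0.0401, -0.4166, 0.4754)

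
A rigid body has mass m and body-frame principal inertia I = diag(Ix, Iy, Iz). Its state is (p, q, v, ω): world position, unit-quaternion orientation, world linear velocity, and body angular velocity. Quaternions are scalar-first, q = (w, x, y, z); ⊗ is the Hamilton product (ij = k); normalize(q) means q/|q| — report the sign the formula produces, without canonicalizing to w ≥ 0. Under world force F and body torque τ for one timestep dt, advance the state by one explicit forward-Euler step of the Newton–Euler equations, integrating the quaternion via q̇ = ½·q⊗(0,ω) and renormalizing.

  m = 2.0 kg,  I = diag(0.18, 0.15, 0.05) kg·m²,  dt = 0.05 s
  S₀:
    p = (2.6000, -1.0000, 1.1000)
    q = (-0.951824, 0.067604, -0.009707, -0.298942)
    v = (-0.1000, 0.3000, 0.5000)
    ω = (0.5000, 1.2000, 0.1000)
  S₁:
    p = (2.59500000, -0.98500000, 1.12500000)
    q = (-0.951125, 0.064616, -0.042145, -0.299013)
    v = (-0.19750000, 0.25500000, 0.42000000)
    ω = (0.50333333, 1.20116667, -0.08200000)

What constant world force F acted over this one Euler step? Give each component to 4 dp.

F = (-3.9000, -1.8000, -3.2000)

velocity change Δv = (-0.09750000, -0.04500000, -0.08000000)
m·(v₁−v₀)/dt = (-3.9000, -1.8000, -3.2000)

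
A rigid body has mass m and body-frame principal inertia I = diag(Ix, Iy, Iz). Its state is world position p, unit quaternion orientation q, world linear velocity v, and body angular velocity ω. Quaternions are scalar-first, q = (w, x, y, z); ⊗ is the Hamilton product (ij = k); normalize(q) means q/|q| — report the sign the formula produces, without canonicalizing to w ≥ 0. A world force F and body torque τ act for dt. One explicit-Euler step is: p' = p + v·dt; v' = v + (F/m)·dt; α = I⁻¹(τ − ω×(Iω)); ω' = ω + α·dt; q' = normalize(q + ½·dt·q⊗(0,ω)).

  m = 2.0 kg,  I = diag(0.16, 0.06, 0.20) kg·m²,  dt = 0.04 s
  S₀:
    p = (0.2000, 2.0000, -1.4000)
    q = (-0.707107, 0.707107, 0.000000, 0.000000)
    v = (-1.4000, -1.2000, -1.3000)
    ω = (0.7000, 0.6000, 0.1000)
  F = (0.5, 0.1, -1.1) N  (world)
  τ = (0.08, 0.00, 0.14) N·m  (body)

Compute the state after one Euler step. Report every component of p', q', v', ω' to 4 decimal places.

p' = p + v·dt = (0.1440, 1.9520, -1.4520)
v + (F/m)dt = (-1.3900, -1.1980, -1.3220)
gyro term ω×Iω = (0.0084, -0.0028, -0.0420)
(τ − ω×Iω)/I = (0.4475, 0.0467, 0.9100)
ω + α·dt = (0.7179, 0.6019, 0.1364)
q⊗(0,ω) = (-0.4949749, -0.4949749, -0.4949749, 0.3535535)
q' = normalize(q + ½dt·q⊗(0,ω)) = (-0.7169, 0.6971, -0.0099, 0.0071)

p' = (0.1440, 1.9520, -1.4520)
q' = (-0.7169, 0.6971, -0.0099, 0.0071)
v' = (-1.3900, -1.1980, -1.3220)
ω' = (0.7179, 0.6019, 0.1364)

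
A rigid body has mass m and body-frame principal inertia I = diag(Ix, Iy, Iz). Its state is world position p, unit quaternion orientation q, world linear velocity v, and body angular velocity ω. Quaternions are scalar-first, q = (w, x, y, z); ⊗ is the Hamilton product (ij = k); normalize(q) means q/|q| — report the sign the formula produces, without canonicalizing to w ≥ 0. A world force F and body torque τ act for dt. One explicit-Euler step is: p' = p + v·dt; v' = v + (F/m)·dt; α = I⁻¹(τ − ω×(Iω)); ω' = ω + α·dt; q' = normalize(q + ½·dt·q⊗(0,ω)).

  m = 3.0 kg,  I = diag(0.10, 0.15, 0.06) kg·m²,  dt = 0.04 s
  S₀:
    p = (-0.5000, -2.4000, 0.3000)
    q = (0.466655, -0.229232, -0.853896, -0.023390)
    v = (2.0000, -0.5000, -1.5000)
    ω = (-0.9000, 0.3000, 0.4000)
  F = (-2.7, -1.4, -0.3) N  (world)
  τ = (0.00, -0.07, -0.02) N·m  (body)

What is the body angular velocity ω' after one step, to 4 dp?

ω×(Iω) gyroscopic = (-0.0108, -0.0144, -0.0135)
angular accel α = (0.1080, -0.3707, -0.1083)
new body rate ω' = (-0.8957, 0.2852, 0.3957)

ω' = (-0.8957, 0.2852, 0.3957)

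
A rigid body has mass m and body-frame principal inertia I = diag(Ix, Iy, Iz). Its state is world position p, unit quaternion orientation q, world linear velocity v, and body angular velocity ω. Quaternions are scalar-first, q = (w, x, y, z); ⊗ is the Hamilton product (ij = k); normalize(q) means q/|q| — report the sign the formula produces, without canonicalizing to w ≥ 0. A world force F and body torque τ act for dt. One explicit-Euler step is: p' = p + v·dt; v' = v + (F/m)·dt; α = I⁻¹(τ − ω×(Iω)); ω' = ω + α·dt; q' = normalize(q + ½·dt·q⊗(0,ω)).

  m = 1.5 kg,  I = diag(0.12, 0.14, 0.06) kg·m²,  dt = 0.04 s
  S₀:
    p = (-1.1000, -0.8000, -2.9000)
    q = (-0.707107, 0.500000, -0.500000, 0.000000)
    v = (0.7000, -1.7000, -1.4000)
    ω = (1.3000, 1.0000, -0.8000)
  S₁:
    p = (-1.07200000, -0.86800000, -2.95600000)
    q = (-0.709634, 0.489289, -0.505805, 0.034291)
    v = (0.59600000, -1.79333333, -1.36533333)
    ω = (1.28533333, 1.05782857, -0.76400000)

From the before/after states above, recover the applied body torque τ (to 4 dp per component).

ω₁ − ω₀ = (-0.01466667, 0.05782857, 0.03600000)
τ = I·(Δω/dt) + ω₀×(Iω₀) = (0.0200, 0.1400, 0.0800)

τ = (0.0200, 0.1400, 0.0800)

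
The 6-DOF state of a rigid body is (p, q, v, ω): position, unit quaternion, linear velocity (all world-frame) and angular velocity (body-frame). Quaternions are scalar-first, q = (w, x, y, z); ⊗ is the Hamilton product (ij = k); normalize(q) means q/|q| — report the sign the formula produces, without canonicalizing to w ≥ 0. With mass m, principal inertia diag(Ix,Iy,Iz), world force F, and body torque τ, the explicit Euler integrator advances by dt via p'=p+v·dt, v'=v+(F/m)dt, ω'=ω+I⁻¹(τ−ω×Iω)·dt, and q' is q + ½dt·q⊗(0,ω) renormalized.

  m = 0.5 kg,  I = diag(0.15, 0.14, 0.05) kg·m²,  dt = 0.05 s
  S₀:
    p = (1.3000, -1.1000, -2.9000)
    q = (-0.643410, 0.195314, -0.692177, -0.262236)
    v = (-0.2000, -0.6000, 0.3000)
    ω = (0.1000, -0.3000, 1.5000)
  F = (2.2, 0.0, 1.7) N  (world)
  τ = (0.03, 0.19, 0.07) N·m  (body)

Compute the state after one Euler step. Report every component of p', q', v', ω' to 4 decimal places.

p' = (1.2900, -1.1300, -2.8850)
q' = (-0.6388, 0.1657, -0.6948, -0.2859)
v' = (0.0200, -0.6000, 0.4700)
ω' = (0.0965, -0.2375, 1.5697)

linear accel F/m = (4.4000, 0.0000, 3.4000)
new position p' = (1.2900, -1.1300, -2.8850)
new velocity v' = (0.0200, -0.6000, 0.4700)
gyro term ω×Iω = (0.0405, 0.0150, 0.0003)
(τ − ω×Iω)/I = (-0.0700, 1.2500, 1.3940)
new body rate ω' = (0.0965, -0.2375, 1.5697)
Hamilton product q⊗(0,ω) = (0.1661695, -1.1812773, -0.1261716, -0.9544915)
updated quaternion q' = (-0.6388, 0.1657, -0.6948, -0.2859)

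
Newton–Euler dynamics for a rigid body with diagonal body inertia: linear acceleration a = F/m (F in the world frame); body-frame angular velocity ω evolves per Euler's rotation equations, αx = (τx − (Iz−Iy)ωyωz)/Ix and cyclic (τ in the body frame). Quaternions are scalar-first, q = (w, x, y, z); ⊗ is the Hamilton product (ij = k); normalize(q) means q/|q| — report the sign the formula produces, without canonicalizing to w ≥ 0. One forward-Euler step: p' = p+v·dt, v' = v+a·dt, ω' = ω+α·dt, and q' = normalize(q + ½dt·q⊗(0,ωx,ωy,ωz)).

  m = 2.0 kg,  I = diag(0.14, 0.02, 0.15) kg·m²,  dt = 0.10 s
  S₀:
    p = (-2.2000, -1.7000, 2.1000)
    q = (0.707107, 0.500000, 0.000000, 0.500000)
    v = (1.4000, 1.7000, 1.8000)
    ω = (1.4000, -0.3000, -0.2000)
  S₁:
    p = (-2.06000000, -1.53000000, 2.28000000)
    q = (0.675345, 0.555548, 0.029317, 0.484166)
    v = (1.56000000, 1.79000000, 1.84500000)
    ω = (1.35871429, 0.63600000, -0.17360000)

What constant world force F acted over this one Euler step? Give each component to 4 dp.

F = (3.2000, 1.8000, 0.9000)

velocity change Δv = (0.16000000, 0.09000000, 0.04500000)
m·(v₁−v₀)/dt = (3.2000, 1.8000, 0.9000)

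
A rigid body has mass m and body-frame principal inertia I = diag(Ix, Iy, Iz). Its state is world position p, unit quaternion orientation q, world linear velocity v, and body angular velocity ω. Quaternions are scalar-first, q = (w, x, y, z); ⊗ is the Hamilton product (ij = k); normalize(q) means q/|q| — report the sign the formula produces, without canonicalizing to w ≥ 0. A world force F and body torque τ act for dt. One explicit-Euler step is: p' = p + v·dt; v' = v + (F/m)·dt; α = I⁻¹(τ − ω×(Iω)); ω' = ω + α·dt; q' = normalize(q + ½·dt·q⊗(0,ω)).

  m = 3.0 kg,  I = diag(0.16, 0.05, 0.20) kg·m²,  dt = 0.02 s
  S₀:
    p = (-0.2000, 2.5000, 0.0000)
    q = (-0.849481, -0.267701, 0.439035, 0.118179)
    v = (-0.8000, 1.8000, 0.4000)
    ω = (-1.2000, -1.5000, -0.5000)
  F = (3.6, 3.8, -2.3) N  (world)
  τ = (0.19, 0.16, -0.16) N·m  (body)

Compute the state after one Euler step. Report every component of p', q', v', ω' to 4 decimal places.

p' = (-0.2160, 2.5360, 0.0080)
q' = (-0.8454, -0.2579, 0.4489, 0.1317)
v' = (-0.7760, 1.8253, 0.3847)
ω' = (-1.1903, -1.4264, -0.4962)

gyro term ω×Iω = (0.1125, -0.0240, -0.1980)
(τ − ω×Iω)/I = (0.4844, 3.6800, 0.1900)
new body rate ω' = (-1.1903, -1.4264, -0.4962)
Hamilton product q⊗(0,ω) = (0.3964008, 0.9771282, 0.9985562, 1.3531340)
q' = normalize(q + ½dt·q⊗(0,ω)) = (-0.8454, -0.2579, 0.4489, 0.1317)
p' = p + v·dt = (-0.2160, 2.5360, 0.0080)
v + (F/m)dt = (-0.7760, 1.8253, 0.3847)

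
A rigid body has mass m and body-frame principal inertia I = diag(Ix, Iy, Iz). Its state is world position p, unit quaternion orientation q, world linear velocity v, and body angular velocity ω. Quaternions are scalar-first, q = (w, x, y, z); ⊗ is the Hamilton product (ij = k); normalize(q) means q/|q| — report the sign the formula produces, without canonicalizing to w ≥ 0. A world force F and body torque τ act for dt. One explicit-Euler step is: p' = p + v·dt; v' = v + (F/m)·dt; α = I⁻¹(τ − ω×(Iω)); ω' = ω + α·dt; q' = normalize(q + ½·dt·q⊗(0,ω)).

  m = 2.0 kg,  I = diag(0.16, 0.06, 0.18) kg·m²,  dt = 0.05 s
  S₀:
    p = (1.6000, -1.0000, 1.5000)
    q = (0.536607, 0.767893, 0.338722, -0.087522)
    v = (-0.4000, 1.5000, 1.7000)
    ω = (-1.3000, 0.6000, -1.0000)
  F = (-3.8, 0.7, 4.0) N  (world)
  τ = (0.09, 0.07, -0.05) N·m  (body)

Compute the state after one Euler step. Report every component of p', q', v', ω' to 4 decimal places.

p' = (1.5800, -0.9250, 1.5850)
q' = (0.5538, 0.7426, 0.3685, -0.0783)
v' = (-0.4950, 1.5175, 1.8000)
ω' = (-1.2494, 0.6800, -1.0356)

p' = p + v·dt = (1.5800, -0.9250, 1.5850)
v' = v + a·dt = (-0.4950, 1.5175, 1.8000)
ω×(Iω) gyroscopic = (-0.0720, -0.0260, 0.0780)
(τ − ω×Iω)/I = (1.0125, 1.6000, -0.7111)
new body rate ω' = (-1.2494, 0.6800, -1.0356)
q⊗(0,ω) = (0.7075057, -0.9837979, 1.2036358, 0.3644674)
q + ½dt·q⊗(0,ω), renormalized = (0.5538, 0.7426, 0.3685, -0.0783)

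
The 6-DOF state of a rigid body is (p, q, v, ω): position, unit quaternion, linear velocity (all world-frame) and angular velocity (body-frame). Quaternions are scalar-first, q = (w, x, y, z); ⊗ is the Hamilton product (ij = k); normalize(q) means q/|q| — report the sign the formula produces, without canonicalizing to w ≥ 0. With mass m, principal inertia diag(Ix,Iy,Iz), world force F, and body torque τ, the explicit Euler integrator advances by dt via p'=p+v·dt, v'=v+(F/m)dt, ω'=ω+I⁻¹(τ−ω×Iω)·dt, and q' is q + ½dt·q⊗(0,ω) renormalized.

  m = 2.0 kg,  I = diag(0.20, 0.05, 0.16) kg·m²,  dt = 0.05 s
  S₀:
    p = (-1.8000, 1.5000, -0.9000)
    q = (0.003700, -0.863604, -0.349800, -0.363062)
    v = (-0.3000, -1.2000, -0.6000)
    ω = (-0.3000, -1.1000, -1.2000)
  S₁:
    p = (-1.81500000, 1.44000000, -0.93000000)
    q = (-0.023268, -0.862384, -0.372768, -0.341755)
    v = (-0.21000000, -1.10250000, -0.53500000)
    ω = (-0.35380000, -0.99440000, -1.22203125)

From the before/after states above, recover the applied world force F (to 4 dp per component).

F = (3.6000, 3.9000, 2.6000)

velocity change Δv = (0.09000000, 0.09750000, 0.06500000)
applied force F = (3.6000, 3.9000, 2.6000)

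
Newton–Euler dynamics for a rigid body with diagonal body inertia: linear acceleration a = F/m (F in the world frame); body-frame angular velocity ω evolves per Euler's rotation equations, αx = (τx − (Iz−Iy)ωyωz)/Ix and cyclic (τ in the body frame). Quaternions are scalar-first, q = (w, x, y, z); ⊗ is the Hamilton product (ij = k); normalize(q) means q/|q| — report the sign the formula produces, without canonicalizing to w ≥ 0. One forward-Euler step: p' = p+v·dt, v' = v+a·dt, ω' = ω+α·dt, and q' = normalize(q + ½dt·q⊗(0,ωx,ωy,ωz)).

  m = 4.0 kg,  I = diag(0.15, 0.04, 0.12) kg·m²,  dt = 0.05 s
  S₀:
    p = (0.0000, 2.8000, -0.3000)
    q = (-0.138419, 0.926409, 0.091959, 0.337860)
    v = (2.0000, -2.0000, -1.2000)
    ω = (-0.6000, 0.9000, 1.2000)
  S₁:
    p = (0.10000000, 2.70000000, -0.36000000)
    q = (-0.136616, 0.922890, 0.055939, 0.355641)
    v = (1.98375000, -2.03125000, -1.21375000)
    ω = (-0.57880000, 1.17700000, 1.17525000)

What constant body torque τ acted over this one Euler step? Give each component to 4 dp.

Δω = ω₁−ω₀ = (0.02120000, 0.27700000, -0.02475000)
gyro term ω₀×Iω₀ = (0.0864, -0.0216, 0.0594)
I·α + gyro = (0.1500, 0.2000, 0.0000)

τ = (0.1500, 0.2000, 0.0000)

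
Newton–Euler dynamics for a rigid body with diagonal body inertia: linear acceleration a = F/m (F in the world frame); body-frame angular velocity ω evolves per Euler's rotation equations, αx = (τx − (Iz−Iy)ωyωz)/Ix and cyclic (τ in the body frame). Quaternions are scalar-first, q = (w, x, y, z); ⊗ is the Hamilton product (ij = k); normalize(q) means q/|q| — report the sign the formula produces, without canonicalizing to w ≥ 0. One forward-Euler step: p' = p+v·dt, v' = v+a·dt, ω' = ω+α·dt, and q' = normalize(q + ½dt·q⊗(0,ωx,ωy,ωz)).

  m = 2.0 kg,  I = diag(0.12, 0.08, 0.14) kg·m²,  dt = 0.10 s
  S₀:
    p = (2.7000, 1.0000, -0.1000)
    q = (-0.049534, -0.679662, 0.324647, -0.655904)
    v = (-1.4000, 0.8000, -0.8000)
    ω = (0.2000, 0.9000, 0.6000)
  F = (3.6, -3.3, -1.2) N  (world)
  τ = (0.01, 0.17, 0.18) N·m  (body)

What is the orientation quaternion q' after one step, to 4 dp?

q' = (-0.0376, -0.6399, 0.3357, -0.6902)

Hamilton product q⊗(0,ω) = (0.2372925, 0.7751950, 0.2320358, -0.7063456)
q + ½dt·q⊗(0,ω), renormalized = (-0.0376, -0.6399, 0.3357, -0.6902)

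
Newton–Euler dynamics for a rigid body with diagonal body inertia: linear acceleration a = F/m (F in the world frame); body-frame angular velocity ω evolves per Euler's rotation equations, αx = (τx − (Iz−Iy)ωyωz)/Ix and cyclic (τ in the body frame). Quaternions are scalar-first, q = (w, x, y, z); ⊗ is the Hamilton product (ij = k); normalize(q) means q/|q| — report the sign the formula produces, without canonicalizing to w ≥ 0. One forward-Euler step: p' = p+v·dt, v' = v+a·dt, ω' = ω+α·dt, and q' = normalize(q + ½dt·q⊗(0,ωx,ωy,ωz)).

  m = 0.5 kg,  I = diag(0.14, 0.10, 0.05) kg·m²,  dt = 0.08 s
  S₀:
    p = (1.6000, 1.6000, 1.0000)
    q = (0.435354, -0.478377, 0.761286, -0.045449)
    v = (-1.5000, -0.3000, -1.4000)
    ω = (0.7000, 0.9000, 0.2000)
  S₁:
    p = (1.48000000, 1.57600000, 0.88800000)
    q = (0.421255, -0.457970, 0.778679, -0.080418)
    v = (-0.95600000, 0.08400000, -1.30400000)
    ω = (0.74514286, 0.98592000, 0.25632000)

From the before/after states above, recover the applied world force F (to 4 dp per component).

v₁ − v₀ = (0.54400000, 0.38400000, 0.09600000)
applied force F = (3.4000, 2.4000, 0.6000)

F = (3.4000, 2.4000, 0.6000)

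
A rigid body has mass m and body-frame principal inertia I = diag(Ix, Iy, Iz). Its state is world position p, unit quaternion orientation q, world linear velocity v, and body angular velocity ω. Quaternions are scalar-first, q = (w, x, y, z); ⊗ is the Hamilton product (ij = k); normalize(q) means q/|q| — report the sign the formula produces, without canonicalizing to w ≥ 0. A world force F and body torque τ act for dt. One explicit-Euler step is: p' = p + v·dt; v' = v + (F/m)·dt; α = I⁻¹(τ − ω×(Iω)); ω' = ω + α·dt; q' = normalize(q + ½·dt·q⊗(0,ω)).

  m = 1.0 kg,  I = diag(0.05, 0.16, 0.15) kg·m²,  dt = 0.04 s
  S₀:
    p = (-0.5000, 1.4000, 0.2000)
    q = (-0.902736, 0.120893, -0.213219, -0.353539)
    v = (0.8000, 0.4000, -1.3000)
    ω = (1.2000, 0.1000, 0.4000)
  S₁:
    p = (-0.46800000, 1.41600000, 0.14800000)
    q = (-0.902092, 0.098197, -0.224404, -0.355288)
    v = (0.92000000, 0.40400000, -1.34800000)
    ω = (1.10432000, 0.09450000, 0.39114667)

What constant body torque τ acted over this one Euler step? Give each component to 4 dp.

Δω = ω₁−ω₀ = (-0.09568000, -0.00550000, -0.00885333)
τ = I·(Δω/dt) + ω₀×(Iω₀) = (-0.1200, -0.0700, -0.0200)

τ = (-0.1200, -0.0700, -0.0200)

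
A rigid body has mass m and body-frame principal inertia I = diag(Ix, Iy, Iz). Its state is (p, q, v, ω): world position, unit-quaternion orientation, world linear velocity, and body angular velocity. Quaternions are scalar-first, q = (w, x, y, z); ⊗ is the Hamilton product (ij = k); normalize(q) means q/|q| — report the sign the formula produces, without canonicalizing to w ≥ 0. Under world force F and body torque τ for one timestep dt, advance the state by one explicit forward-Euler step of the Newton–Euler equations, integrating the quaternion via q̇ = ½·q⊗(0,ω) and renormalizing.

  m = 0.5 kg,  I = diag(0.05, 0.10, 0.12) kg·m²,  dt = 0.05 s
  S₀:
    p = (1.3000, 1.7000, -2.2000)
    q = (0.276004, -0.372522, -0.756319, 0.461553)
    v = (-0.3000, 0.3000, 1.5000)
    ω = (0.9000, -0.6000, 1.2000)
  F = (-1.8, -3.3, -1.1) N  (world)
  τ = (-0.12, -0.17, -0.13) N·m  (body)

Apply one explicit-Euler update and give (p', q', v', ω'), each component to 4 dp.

gyro term ω×Iω = (-0.0144, -0.0756, -0.0270)
(τ − ω×Iω)/I = (-2.1120, -0.9440, -0.8583)
ω + α·dt = (0.7944, -0.6472, 1.1571)
2q̇ = q⊗(0,ω) = (-0.6723852, -0.3822474, 0.6968217, 1.2354051)
q + ½dt·q⊗(0,ω), renormalized = (0.2590, -0.3818, -0.7383, 0.4920)
a = F/m = (-3.6000, -6.6000, -2.2000)
p + v·dt = (1.2850, 1.7150, -2.1250)
v + (F/m)dt = (-0.4800, -0.0300, 1.3900)

p' = (1.2850, 1.7150, -2.1250)
q' = (0.2590, -0.3818, -0.7383, 0.4920)
v' = (-0.4800, -0.0300, 1.3900)
ω' = (0.7944, -0.6472, 1.1571)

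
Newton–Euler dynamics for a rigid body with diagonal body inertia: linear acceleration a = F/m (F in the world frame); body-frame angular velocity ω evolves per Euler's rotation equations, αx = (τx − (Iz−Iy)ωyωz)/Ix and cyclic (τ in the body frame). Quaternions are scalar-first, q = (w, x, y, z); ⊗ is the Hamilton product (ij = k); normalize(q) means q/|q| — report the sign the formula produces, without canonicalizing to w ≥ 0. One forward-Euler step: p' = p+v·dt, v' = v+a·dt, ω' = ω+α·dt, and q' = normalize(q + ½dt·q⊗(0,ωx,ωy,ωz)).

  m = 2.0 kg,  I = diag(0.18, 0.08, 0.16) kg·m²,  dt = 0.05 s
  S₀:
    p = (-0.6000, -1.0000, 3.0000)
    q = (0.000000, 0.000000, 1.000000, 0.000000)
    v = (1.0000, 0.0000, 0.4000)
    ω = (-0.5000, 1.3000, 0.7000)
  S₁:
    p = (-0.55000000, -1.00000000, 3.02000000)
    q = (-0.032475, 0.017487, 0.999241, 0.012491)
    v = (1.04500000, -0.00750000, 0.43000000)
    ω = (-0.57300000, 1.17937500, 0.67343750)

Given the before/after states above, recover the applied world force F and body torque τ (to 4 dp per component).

velocity change Δv = (0.04500000, -0.00750000, 0.03000000)
F = m·Δv/dt = (1.8000, -0.3000, 1.2000)
Δω = ω₁−ω₀ = (-0.07300000, -0.12062500, -0.02656250)
applied torque τ = (-0.1900, -0.2000, -0.0200)

F = (1.8000, -0.3000, 1.2000)
τ = (-0.1900, -0.2000, -0.0200)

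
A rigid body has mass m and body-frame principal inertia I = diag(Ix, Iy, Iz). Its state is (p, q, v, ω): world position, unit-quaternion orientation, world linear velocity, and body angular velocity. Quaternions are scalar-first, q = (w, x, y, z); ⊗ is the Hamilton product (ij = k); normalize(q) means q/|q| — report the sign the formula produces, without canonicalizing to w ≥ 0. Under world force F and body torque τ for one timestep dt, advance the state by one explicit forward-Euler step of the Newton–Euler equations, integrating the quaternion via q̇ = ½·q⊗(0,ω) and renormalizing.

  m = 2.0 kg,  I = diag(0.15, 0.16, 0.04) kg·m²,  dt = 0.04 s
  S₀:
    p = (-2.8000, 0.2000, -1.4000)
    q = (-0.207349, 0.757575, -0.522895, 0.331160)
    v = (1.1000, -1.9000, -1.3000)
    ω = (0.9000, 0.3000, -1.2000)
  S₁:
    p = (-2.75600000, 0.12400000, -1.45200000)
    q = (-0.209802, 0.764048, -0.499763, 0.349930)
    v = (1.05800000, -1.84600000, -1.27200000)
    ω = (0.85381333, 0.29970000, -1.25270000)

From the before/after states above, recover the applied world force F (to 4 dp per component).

v₁ − v₀ = (-0.04200000, 0.05400000, 0.02800000)
F = m·Δv/dt = (-2.1000, 2.7000, 1.4000)

F = (-2.1000, 2.7000, 1.4000)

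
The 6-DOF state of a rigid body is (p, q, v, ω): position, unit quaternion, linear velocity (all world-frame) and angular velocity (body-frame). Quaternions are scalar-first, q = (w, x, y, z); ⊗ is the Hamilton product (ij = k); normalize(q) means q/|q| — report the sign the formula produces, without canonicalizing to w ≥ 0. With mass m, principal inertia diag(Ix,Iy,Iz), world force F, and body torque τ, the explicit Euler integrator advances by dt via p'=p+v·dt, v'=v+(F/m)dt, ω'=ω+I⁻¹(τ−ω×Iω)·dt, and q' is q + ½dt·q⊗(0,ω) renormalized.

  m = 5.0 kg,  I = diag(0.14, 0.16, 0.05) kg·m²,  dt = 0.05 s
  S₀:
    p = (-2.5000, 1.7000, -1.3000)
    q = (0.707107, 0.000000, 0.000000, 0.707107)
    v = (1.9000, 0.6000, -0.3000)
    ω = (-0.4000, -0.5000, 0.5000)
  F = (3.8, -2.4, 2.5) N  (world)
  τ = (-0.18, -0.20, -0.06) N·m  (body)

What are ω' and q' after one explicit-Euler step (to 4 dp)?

ω' = (-0.4741, -0.5569, 0.4360)
q' = (0.6981, 0.0018, -0.0159, 0.7158)

gyro term ω×Iω = (0.0275, -0.0180, 0.0040)
angular accel α = (-1.4821, -1.1375, -1.2800)
new body rate ω' = (-0.4741, -0.5569, 0.4360)
q⊗(0,ω) = (-0.3535535, 0.0707107, -0.6363963, 0.3535535)
updated quaternion q' = (0.6981, 0.0018, -0.0159, 0.7158)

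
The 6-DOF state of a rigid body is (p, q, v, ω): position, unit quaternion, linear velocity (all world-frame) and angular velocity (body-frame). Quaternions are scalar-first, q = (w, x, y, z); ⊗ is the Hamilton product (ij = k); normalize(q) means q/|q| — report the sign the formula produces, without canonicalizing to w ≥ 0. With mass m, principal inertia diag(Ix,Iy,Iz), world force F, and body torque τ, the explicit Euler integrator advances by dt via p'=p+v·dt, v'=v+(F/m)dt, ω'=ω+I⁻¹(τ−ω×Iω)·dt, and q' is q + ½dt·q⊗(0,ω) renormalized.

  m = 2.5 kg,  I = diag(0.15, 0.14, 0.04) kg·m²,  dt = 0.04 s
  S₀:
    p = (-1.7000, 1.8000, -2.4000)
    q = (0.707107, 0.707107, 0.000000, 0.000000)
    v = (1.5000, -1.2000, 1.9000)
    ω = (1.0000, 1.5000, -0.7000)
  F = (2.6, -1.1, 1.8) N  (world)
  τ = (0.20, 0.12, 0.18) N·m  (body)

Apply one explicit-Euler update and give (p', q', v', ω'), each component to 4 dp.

α = I⁻¹(τ − ω×Iω) = (0.6333, 1.4071, 4.8750)
ω' = ω + α·dt = (1.0253, 1.5563, -0.5050)
Hamilton product q⊗(0,ω) = (-0.7071070, 0.7071070, 1.5556354, 0.5656856)
q' = normalize(q + ½dt·q⊗(0,ω)) = (0.6924, 0.7207, 0.0311, 0.0113)
new position p' = (-1.6400, 1.7520, -2.3240)
new velocity v' = (1.5416, -1.2176, 1.9288)

p' = (-1.6400, 1.7520, -2.3240)
q' = (0.6924, 0.7207, 0.0311, 0.0113)
v' = (1.5416, -1.2176, 1.9288)
ω' = (1.0253, 1.5563, -0.5050)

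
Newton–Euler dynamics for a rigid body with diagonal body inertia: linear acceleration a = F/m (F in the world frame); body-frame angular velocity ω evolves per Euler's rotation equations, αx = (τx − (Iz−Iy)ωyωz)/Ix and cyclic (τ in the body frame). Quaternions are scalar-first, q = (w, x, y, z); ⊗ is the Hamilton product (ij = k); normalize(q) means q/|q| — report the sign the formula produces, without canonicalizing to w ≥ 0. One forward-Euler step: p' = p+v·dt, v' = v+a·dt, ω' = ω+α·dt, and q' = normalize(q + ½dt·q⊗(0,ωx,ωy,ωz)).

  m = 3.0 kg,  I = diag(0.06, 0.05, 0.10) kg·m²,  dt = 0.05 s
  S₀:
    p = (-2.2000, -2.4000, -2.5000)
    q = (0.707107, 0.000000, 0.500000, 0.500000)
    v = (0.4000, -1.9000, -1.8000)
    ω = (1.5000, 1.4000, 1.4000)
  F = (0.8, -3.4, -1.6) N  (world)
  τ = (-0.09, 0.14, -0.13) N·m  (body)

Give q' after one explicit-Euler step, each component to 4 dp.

q' = (0.6708, 0.0265, 0.5425, 0.5050)

Hamilton product q⊗(0,ω) = (-1.4000000, 1.0606605, 1.7399498, 0.2399498)
q + ½dt·q⊗(0,ω), renormalized = (0.6708, 0.0265, 0.5425, 0.5050)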